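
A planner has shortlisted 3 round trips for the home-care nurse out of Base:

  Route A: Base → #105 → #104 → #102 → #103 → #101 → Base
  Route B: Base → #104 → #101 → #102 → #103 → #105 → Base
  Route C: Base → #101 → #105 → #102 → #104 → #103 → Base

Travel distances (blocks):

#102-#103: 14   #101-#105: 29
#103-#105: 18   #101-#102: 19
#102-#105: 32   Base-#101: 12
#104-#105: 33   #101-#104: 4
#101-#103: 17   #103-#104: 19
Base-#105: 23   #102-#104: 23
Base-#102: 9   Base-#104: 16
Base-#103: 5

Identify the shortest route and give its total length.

Route A: 23 + 33 + 23 + 14 + 17 + 12 = 122
Route B: 16 + 4 + 19 + 14 + 18 + 23 = 94
Route C: 12 + 29 + 32 + 23 + 19 + 5 = 120

Shortest is Route B, total 94 blocks.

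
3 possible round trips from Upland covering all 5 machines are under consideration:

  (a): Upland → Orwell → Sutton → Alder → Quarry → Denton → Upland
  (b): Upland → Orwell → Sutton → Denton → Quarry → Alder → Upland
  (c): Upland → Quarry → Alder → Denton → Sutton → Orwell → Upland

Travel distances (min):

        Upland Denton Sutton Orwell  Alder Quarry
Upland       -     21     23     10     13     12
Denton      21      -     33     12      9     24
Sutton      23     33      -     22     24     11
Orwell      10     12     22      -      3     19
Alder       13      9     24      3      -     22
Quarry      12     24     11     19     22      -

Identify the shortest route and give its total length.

108 min — (c) is the shortest.

(a): 10 + 22 + 24 + 22 + 24 + 21 = 123
(b): 10 + 22 + 33 + 24 + 22 + 13 = 124
(c): 12 + 22 + 9 + 33 + 22 + 10 = 108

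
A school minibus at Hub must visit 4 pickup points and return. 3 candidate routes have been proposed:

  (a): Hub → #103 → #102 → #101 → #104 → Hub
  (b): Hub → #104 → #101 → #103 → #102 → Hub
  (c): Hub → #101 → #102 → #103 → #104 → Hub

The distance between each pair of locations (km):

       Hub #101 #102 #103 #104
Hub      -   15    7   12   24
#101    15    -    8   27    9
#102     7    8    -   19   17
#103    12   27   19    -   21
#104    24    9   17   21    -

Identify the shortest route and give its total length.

(a): 12 + 19 + 8 + 9 + 24 = 72
(b): 24 + 9 + 27 + 19 + 7 = 86
(c): 15 + 8 + 19 + 21 + 24 = 87

Shortest is (a), total 72 km.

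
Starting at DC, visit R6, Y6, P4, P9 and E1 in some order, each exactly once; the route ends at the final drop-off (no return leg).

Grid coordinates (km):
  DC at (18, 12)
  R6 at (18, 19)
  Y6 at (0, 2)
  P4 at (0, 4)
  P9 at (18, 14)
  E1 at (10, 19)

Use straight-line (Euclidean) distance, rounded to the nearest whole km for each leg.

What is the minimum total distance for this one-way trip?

There are 5! = 120 possible orderings.
DC → R6 → Y6 → P4 → P9 → E1: 7+25+2+21+9 = 64
DC → R6 → Y6 → P4 → E1 → P9: 7+25+2+18+9 = 61
DC → R6 → Y6 → P9 → P4 → E1: 7+25+22+21+18 = 93
DC → R6 → Y6 → P9 → E1 → P4: 7+25+22+9+18 = 81
DC → R6 → Y6 → E1 → P4 → P9: 7+25+20+18+21 = 91
DC → R6 → Y6 → E1 → P9 → P4: 7+25+20+9+21 = 82
DC → R6 → P4 → Y6 → P9 → E1: 7+23+2+22+9 = 63
DC → R6 → P4 → Y6 → E1 → P9: 7+23+2+20+9 = 61
DC → R6 → P4 → P9 → Y6 → E1: 7+23+21+22+20 = 93
DC → R6 → P4 → P9 → E1 → Y6: 7+23+21+9+20 = 80
DC → R6 → P4 → E1 → Y6 → P9: 7+23+18+20+22 = 90
DC → R6 → P4 → E1 → P9 → Y6: 7+23+18+9+22 = 79
DC → R6 → P9 → Y6 → P4 → E1: 7+5+22+2+18 = 54
DC → R6 → P9 → Y6 → E1 → P4: 7+5+22+20+18 = 72
… (106 more)
DC → P9 → R6 → E1 → P4 → Y6: 2+5+8+18+2 = 35  ← best
The minimum is 35.
One shortest path: DC → P9 → R6 → E1 → P4 → Y6.

35 km — the minimum one-way total.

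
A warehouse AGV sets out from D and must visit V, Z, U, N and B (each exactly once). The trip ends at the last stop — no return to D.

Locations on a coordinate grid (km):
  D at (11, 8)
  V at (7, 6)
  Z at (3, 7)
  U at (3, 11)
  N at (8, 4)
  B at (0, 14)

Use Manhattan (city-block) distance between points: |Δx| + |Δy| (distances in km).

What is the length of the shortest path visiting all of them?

There are 5! = 120 possible orderings.
D→V→Z→U→N→B: 6+5+4+12+18 = 45
D→V→Z→U→B→N: 6+5+4+6+18 = 39
D→V→Z→N→U→B: 6+5+8+12+6 = 37
D→V→Z→N→B→U: 6+5+8+18+6 = 43
D→V→Z→B→U→N: 6+5+10+6+12 = 39
D→V→Z→B→N→U: 6+5+10+18+12 = 51
D→V→U→Z→N→B: 6+9+4+8+18 = 45
D→V→U→Z→B→N: 6+9+4+10+18 = 47
D→V→U→N→Z→B: 6+9+12+8+10 = 45
D→V→U→N→B→Z: 6+9+12+18+10 = 55
D→V→U→B→Z→N: 6+9+6+10+8 = 39
D→V→U→B→N→Z: 6+9+6+18+8 = 47
D→V→N→Z→U→B: 6+3+8+4+6 = 27
D→V→N→Z→B→U: 6+3+8+10+6 = 33
… (106 more)
D→N→V→Z→U→B: 7+3+5+4+6 = 25  ← best
The minimum is 25.
One shortest path: D → N → V → Z → U → B.

Shortest open route: 25 km.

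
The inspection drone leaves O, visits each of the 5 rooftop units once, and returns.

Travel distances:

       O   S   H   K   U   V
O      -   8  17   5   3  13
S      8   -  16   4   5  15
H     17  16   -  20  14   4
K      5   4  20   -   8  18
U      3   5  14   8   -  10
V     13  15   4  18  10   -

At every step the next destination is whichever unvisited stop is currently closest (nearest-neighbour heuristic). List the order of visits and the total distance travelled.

At O the remaining stops are U 3, K 5, S 8, V 13, H 17; go to U.
At U the remaining stops are S 5, K 8, V 10, H 14; go to S.
At S the remaining stops are K 4, V 15, H 16; go to K.
At K the remaining stops are V 18, H 20; go to V.
At V the remaining stops are H 4; go to H.
Return H→O: 17.
Total = 3 + 5 + 4 + 18 + 4 + 17 = 51.

Total distance 51 via the nearest-neighbour route O → U → S → K → V → H → O.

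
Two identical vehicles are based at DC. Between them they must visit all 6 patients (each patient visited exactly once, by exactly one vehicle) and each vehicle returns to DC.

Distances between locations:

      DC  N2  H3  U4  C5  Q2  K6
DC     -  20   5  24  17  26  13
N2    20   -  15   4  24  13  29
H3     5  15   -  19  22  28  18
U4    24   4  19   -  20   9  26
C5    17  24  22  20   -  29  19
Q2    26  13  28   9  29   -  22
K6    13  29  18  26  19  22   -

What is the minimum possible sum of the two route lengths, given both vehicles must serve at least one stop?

There are 2^5 − 1 = 31 ways to divide the 6 stops into two non-empty groups. For each, the best each vehicle can do is its own shortest tour through its group:
  {N2} + {H3, U4, C5, Q2, K6}: 40 + 91 = 131
  {H3} + {N2, U4, C5, Q2, K6}: 10 + 89 = 99
  {N2, H3} + {U4, C5, Q2, K6}: 40 + 81 = 121
  {U4} + {N2, H3, C5, Q2, K6}: 48 + 91 = 139
  {N2, U4} + {H3, C5, Q2, K6}: 48 + 91 = 139
  {H3, U4} + {N2, C5, Q2, K6}: 48 + 89 = 137
  … (31 splits in total)
Best: vehicle 1 DC → H3 → DC = 10; vehicle 2 DC → C5 → N2 → U4 → Q2 → K6 → DC = 89; combined 99.

99 — the smallest possible combined total.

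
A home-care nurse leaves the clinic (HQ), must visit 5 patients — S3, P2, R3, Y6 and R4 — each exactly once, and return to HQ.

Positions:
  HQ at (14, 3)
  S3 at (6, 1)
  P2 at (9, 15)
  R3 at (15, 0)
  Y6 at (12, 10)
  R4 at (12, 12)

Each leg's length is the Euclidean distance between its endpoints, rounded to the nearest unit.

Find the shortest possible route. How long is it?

Minimum total distance: 39.

There are 60 distinct closed tours to check (reversals are equivalent).
HQ - S3 - P2 - R3 - Y6 - R4 - HQ: 8+14+16+10+2+9 = 59
HQ - S3 - P2 - R3 - R4 - Y6 - HQ: 8+14+16+12+2+7 = 59
HQ - S3 - P2 - Y6 - R3 - R4 - HQ: 8+14+6+10+12+9 = 59
HQ - S3 - P2 - Y6 - R4 - R3 - HQ: 8+14+6+2+12+3 = 45
HQ - S3 - P2 - R4 - R3 - Y6 - HQ: 8+14+4+12+10+7 = 55
HQ - S3 - P2 - R4 - Y6 - R3 - HQ: 8+14+4+2+10+3 = 41
HQ - S3 - R3 - P2 - Y6 - R4 - HQ: 8+9+16+6+2+9 = 50
HQ - S3 - R3 - P2 - R4 - Y6 - HQ: 8+9+16+4+2+7 = 46
HQ - S3 - R3 - Y6 - P2 - R4 - HQ: 8+9+10+6+4+9 = 46
HQ - S3 - R3 - Y6 - R4 - P2 - HQ: 8+9+10+2+4+13 = 46
HQ - S3 - R3 - R4 - P2 - Y6 - HQ: 8+9+12+4+6+7 = 46
HQ - S3 - R3 - R4 - Y6 - P2 - HQ: 8+9+12+2+6+13 = 50
HQ - S3 - Y6 - P2 - R3 - R4 - HQ: 8+11+6+16+12+9 = 62
HQ - S3 - Y6 - P2 - R4 - R3 - HQ: 8+11+6+4+12+3 = 44
… (46 more)
HQ - R3 - S3 - P2 - R4 - Y6 - HQ: 3+9+14+4+2+7 = 39  ← best
The minimum is 39.
One optimal route: HQ → R3 → S3 → P2 → R4 → Y6 → HQ (or its reverse).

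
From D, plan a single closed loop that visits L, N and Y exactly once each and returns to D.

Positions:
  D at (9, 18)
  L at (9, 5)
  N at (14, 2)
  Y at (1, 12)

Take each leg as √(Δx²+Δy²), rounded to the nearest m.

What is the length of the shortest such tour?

Minimum total distance: 44 m.

D → L → N → Y → D: 13+6+16+10 = 45
D → L → Y → N → D: 13+11+16+17 = 57
D → N → L → Y → D: 17+6+11+10 = 44
The minimum is 44.
One optimal route: D → N → L → Y → D (or its reverse).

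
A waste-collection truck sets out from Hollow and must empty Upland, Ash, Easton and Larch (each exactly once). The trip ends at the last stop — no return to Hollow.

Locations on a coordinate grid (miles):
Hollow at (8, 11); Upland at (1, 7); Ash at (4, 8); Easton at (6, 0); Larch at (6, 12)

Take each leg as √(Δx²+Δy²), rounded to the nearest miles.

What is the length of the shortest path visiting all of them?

There are 4! = 24 possible orderings.
Hollow - Upland - Ash - Easton - Larch: 8+3+8+12 = 31
Hollow - Upland - Ash - Larch - Easton: 8+3+4+12 = 27
Hollow - Upland - Easton - Ash - Larch: 8+9+8+4 = 29
Hollow - Upland - Easton - Larch - Ash: 8+9+12+4 = 33
Hollow - Upland - Larch - Ash - Easton: 8+7+4+8 = 27
Hollow - Upland - Larch - Easton - Ash: 8+7+12+8 = 35
Hollow - Ash - Upland - Easton - Larch: 5+3+9+12 = 29
Hollow - Ash - Upland - Larch - Easton: 5+3+7+12 = 27
Hollow - Ash - Easton - Upland - Larch: 5+8+9+7 = 29
Hollow - Ash - Easton - Larch - Upland: 5+8+12+7 = 32
Hollow - Ash - Larch - Upland - Easton: 5+4+7+9 = 25
Hollow - Ash - Larch - Easton - Upland: 5+4+12+9 = 30
Hollow - Easton - Upland - Ash - Larch: 11+9+3+4 = 27
Hollow - Easton - Upland - Larch - Ash: 11+9+7+4 = 31
… (10 more)
Hollow - Larch - Ash - Upland - Easton: 2+4+3+9 = 18  ← best
The minimum is 18.
One shortest path: Hollow → Larch → Ash → Upland → Easton.

Minimum one-way distance = 18 miles.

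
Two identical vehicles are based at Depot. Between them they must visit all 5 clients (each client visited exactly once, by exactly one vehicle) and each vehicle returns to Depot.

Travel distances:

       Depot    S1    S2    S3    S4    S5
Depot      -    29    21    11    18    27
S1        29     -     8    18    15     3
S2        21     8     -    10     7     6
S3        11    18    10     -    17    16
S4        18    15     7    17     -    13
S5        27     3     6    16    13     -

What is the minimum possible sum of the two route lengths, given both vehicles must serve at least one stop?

Minimum combined distance: 85.

Try each way of splitting the stops between the two vehicles (each non-empty) and, for each split, find the best tour for each vehicle:
  {S1} + {S2, S3, S4, S5}: 58 + 58 = 116
  {S2} + {S1, S3, S4, S5}: 42 + 63 = 105
  {S1, S2} + {S3, S4, S5}: 58 + 58 = 116
  {S3} + {S1, S2, S4, S5}: 22 + 63 = 85
  {S1, S3} + {S2, S4, S5}: 58 + 58 = 116
  {S2, S3} + {S1, S4, S5}: 42 + 63 = 105
  … (15 splits in total)
Best: vehicle 1 Depot → S3 → Depot = 22; vehicle 2 Depot → S1 → S5 → S2 → S4 → Depot = 63; combined 85.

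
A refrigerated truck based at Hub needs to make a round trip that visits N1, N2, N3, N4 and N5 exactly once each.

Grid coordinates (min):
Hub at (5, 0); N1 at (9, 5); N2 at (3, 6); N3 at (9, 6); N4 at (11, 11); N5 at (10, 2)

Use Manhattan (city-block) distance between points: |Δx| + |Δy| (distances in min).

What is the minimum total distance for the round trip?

Minimum total distance: 40 min.

There are 60 distinct closed tours to check (reversals are equivalent).
Hub → N1 → N2 → N3 → N4 → N5 → Hub: 9+7+6+7+10+7 = 46
Hub → N1 → N2 → N3 → N5 → N4 → Hub: 9+7+6+5+10+17 = 54
Hub → N1 → N2 → N4 → N3 → N5 → Hub: 9+7+13+7+5+7 = 48
Hub → N1 → N2 → N4 → N5 → N3 → Hub: 9+7+13+10+5+10 = 54
Hub → N1 → N2 → N5 → N3 → N4 → Hub: 9+7+11+5+7+17 = 56
Hub → N1 → N2 → N5 → N4 → N3 → Hub: 9+7+11+10+7+10 = 54
Hub → N1 → N3 → N2 → N4 → N5 → Hub: 9+1+6+13+10+7 = 46
Hub → N1 → N3 → N2 → N5 → N4 → Hub: 9+1+6+11+10+17 = 54
Hub → N1 → N3 → N4 → N2 → N5 → Hub: 9+1+7+13+11+7 = 48
Hub → N1 → N3 → N4 → N5 → N2 → Hub: 9+1+7+10+11+8 = 46
Hub → N1 → N3 → N5 → N2 → N4 → Hub: 9+1+5+11+13+17 = 56
Hub → N1 → N3 → N5 → N4 → N2 → Hub: 9+1+5+10+13+8 = 46
Hub → N1 → N4 → N2 → N3 → N5 → Hub: 9+8+13+6+5+7 = 48
Hub → N1 → N4 → N2 → N5 → N3 → Hub: 9+8+13+11+5+10 = 56
… (46 more)
Hub → N2 → N1 → N3 → N4 → N5 → Hub: 8+7+1+7+10+7 = 40  ← best
The minimum is 40.
One optimal route: Hub → N2 → N1 → N3 → N4 → N5 → Hub (or its reverse).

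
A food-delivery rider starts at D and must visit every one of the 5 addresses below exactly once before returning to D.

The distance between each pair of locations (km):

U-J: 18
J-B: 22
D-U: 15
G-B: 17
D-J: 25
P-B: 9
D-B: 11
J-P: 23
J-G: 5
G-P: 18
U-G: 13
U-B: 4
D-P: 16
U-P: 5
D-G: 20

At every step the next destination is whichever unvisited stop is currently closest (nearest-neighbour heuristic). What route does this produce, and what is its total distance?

At D the remaining stops are B 11, U 15, P 16, G 20, J 25; go to B.
At B the remaining stops are U 4, P 9, G 17, J 22; go to U.
At U the remaining stops are P 5, G 13, J 18; go to P.
At P the remaining stops are G 18, J 23; go to G.
At G the remaining stops are J 5; go to J.
Return J→D: 25.
Total = 11 + 4 + 5 + 18 + 5 + 25 = 68.

Total distance 68 km via the nearest-neighbour route D → B → U → P → G → J → D.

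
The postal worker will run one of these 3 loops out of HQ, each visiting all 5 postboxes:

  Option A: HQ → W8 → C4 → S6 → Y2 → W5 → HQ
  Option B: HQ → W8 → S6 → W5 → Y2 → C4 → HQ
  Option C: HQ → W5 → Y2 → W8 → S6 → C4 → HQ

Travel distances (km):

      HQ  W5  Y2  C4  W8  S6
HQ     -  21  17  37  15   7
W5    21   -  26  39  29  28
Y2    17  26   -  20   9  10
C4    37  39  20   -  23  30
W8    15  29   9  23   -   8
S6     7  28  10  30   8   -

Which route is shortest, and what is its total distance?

125 km — Option A is the shortest.

Option A: 15 + 23 + 30 + 10 + 26 + 21 = 125
Option B: 15 + 8 + 28 + 26 + 20 + 37 = 134
Option C: 21 + 26 + 9 + 8 + 30 + 37 = 131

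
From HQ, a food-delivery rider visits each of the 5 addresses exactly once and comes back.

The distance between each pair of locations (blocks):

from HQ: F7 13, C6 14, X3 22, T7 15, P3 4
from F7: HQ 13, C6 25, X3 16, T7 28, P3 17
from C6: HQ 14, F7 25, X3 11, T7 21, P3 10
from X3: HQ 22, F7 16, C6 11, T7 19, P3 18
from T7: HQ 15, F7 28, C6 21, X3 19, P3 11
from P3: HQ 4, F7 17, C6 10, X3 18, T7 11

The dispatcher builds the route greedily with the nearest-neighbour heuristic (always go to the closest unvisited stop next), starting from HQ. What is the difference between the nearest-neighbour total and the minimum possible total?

8 blocks longer than the optimal tour.

From HQ: P3=4, F7=13, C6=14, T7=15, X3=22 → choose P3 (4).
From P3: C6=10, T7=11, F7=17, X3=18 → choose C6 (10).
From C6: X3=11, T7=21, F7=25 → choose X3 (11).
From X3: F7=16, T7=19 → choose F7 (16).
From F7: T7=28 → choose T7 (28).
NN route HQ → P3 → C6 → X3 → F7 → T7 → HQ costs 84.
Optimal: HQ → F7 → X3 → C6 → T7 → P3 → HQ costs 76 (by enumerating all 60 distinct tours).
Excess = 84 − 76 = 8.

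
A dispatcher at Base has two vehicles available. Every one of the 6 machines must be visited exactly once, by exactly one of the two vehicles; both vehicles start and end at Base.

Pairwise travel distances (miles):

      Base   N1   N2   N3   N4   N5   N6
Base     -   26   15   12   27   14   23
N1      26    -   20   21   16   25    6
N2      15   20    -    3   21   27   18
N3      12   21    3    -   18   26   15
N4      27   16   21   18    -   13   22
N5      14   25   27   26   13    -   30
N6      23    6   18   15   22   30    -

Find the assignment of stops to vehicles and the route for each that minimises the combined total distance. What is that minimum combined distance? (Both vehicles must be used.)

102 miles — the smallest possible combined total.

Check every non-empty split of the stops between the two vehicles; for each half take its own optimal tour:
  {N1} + {N2, N3, N4, N5, N6}: 52 + 82 = 134
  {N2} + {N1, N3, N4, N5, N6}: 30 + 76 = 106
  {N1, N2} + {N3, N4, N5, N6}: 61 + 76 = 137
  {N3} + {N1, N2, N4, N5, N6}: 24 + 82 = 106
  {N1, N3} + {N2, N4, N5, N6}: 59 + 82 = 141
  {N2, N3} + {N1, N4, N5, N6}: 30 + 72 = 102
  … (31 splits in total)
Best: vehicle 1 Base → N2 → N3 → Base = 30; vehicle 2 Base → N5 → N4 → N1 → N6 → Base = 72; combined 102.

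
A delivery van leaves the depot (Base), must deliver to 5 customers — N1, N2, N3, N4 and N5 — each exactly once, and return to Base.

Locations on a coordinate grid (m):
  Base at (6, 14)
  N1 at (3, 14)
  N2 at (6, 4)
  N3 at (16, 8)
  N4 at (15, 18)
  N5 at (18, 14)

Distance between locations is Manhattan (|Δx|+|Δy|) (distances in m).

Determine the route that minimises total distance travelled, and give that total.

With 5 stops there are 5!/2 = 60 distinct round trips (a route and its reverse cost the same).
Base - N1 - N2 - N3 - N4 - N5 - Base: 3+13+14+11+7+12 = 60
Base - N1 - N2 - N3 - N5 - N4 - Base: 3+13+14+8+7+13 = 58
Base - N1 - N2 - N4 - N3 - N5 - Base: 3+13+23+11+8+12 = 70
Base - N1 - N2 - N4 - N5 - N3 - Base: 3+13+23+7+8+16 = 70
Base - N1 - N2 - N5 - N3 - N4 - Base: 3+13+22+8+11+13 = 70
Base - N1 - N2 - N5 - N4 - N3 - Base: 3+13+22+7+11+16 = 72
Base - N1 - N3 - N2 - N4 - N5 - Base: 3+19+14+23+7+12 = 78
Base - N1 - N3 - N2 - N5 - N4 - Base: 3+19+14+22+7+13 = 78
Base - N1 - N3 - N4 - N2 - N5 - Base: 3+19+11+23+22+12 = 90
Base - N1 - N3 - N4 - N5 - N2 - Base: 3+19+11+7+22+10 = 72
Base - N1 - N3 - N5 - N2 - N4 - Base: 3+19+8+22+23+13 = 88
Base - N1 - N3 - N5 - N4 - N2 - Base: 3+19+8+7+23+10 = 70
Base - N1 - N4 - N2 - N3 - N5 - Base: 3+16+23+14+8+12 = 76
Base - N1 - N4 - N2 - N5 - N3 - Base: 3+16+23+22+8+16 = 88
… (46 more)
The minimum is 58.
One optimal route: Base → N1 → N2 → N3 → N5 → N4 → Base (or its reverse).

Minimum total distance: 58 m.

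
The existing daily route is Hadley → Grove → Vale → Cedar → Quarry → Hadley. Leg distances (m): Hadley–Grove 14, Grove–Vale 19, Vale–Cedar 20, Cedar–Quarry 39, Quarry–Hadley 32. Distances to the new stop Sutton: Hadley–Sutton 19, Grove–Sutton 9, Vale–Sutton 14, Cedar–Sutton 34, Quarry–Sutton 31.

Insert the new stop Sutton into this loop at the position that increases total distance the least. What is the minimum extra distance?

Insertion cost between consecutive stops i–j is d(i,Sutton) + d(Sutton,j) − d(i,j):
  between Hadley and Grove: 19 + 9 − 14 = 14
  between Grove and Vale: 9 + 14 − 19 = 4
  between Vale and Cedar: 14 + 34 − 20 = 28
  between Cedar and Quarry: 34 + 31 − 39 = 26
  between Quarry and Hadley: 31 + 19 − 32 = 18
Cheapest insertion is between Grove and Vale, adding 4.
New total = 124 + 4 = 128.

Adding 4 m by placing Sutton on the Grove–Vale leg.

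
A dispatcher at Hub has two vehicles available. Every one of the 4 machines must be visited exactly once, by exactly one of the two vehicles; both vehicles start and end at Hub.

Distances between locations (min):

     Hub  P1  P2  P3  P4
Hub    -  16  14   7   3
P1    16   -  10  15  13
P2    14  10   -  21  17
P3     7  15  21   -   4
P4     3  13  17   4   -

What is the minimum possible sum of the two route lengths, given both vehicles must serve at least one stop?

Minimum combined distance: 52 min.

Try each way of splitting the stops between the two vehicles (each non-empty) and, for each split, find the best tour for each vehicle:
  {P1} + {P2, P3, P4}: 32 + 42 = 74
  {P2} + {P1, P3, P4}: 28 + 38 = 66
  {P1, P2} + {P3, P4}: 40 + 14 = 54
  {P3} + {P1, P2, P4}: 14 + 40 = 54
  {P1, P3} + {P2, P4}: 38 + 34 = 72
  {P2, P3} + {P1, P4}: 42 + 32 = 74
  … (7 splits in total)
  {P1, P2, P3} + {P4}: 46 + 6 = 52  ← best
Best: vehicle 1 Hub → P2 → P1 → P3 → Hub = 46; vehicle 2 Hub → P4 → Hub = 6; combined 52.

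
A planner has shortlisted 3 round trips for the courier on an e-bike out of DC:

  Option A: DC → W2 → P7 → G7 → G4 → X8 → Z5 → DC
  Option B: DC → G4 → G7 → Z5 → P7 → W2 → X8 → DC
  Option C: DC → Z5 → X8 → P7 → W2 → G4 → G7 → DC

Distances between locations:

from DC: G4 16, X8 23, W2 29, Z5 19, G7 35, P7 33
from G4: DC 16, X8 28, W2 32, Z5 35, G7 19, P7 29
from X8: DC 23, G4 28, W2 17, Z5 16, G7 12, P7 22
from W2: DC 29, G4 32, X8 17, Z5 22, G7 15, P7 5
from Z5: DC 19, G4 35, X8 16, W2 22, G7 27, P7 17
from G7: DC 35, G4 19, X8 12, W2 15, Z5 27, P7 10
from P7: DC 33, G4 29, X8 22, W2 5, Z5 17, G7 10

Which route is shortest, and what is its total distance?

124 — Option B is the shortest.

Option A: 29 + 5 + 10 + 19 + 28 + 16 + 19 = 126
Option B: 16 + 19 + 27 + 17 + 5 + 17 + 23 = 124
Option C: 19 + 16 + 22 + 5 + 32 + 19 + 35 = 148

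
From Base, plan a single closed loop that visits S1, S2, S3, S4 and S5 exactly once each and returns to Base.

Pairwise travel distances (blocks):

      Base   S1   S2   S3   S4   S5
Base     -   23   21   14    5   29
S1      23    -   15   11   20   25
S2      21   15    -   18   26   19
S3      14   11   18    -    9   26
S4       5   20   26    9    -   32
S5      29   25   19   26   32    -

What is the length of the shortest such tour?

Minimum total distance: 88 blocks.

There are 60 distinct closed tours to check (reversals are equivalent).
Base - S1 - S2 - S3 - S4 - S5 - Base: 23+15+18+9+32+29 = 126
Base - S1 - S2 - S3 - S5 - S4 - Base: 23+15+18+26+32+5 = 119
Base - S1 - S2 - S4 - S3 - S5 - Base: 23+15+26+9+26+29 = 128
Base - S1 - S2 - S4 - S5 - S3 - Base: 23+15+26+32+26+14 = 136
Base - S1 - S2 - S5 - S3 - S4 - Base: 23+15+19+26+9+5 = 97
Base - S1 - S2 - S5 - S4 - S3 - Base: 23+15+19+32+9+14 = 112
Base - S1 - S3 - S2 - S4 - S5 - Base: 23+11+18+26+32+29 = 139
Base - S1 - S3 - S2 - S5 - S4 - Base: 23+11+18+19+32+5 = 108
Base - S1 - S3 - S4 - S2 - S5 - Base: 23+11+9+26+19+29 = 117
Base - S1 - S3 - S4 - S5 - S2 - Base: 23+11+9+32+19+21 = 115
Base - S1 - S3 - S5 - S2 - S4 - Base: 23+11+26+19+26+5 = 110
Base - S1 - S3 - S5 - S4 - S2 - Base: 23+11+26+32+26+21 = 139
Base - S1 - S4 - S2 - S3 - S5 - Base: 23+20+26+18+26+29 = 142
Base - S1 - S4 - S2 - S5 - S3 - Base: 23+20+26+19+26+14 = 128
… (46 more)
Base - S4 - S3 - S1 - S2 - S5 - Base: 5+9+11+15+19+29 = 88  ← best
The minimum is 88.
One optimal route: Base → S4 → S3 → S1 → S2 → S5 → Base (or its reverse).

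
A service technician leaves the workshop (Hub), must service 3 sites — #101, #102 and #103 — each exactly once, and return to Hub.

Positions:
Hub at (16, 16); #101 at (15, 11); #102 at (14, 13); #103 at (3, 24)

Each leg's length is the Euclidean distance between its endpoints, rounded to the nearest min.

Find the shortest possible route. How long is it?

Shortest round trip = 38 min.

With 3 stops there are 3!/2 = 3 distinct round trips (a route and its reverse cost the same).
Hub-#101-#102-#103-Hub: 5+2+16+15 = 38
Hub-#101-#103-#102-Hub: 5+18+16+4 = 43
Hub-#102-#101-#103-Hub: 4+2+18+15 = 39
The minimum is 38.
One optimal route: Hub → #101 → #102 → #103 → Hub (or its reverse).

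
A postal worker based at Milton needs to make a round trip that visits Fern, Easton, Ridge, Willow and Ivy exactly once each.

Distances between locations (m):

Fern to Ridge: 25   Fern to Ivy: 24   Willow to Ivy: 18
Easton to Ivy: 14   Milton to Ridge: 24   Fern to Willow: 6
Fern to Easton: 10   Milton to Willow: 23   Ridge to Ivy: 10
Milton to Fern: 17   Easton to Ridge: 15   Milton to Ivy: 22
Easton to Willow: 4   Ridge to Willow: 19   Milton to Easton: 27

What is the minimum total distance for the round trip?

74 m — the shortest possible round trip.

There are 60 distinct closed tours to check (reversals are equivalent).
Milton - Fern - Easton - Ridge - Willow - Ivy - Milton: 17+10+15+19+18+22 = 101
Milton - Fern - Easton - Ridge - Ivy - Willow - Milton: 17+10+15+10+18+23 = 93
Milton - Fern - Easton - Willow - Ridge - Ivy - Milton: 17+10+4+19+10+22 = 82
Milton - Fern - Easton - Willow - Ivy - Ridge - Milton: 17+10+4+18+10+24 = 83
Milton - Fern - Easton - Ivy - Ridge - Willow - Milton: 17+10+14+10+19+23 = 93
Milton - Fern - Easton - Ivy - Willow - Ridge - Milton: 17+10+14+18+19+24 = 102
Milton - Fern - Ridge - Easton - Willow - Ivy - Milton: 17+25+15+4+18+22 = 101
Milton - Fern - Ridge - Easton - Ivy - Willow - Milton: 17+25+15+14+18+23 = 112
Milton - Fern - Ridge - Willow - Easton - Ivy - Milton: 17+25+19+4+14+22 = 101
Milton - Fern - Ridge - Willow - Ivy - Easton - Milton: 17+25+19+18+14+27 = 120
Milton - Fern - Ridge - Ivy - Easton - Willow - Milton: 17+25+10+14+4+23 = 93
Milton - Fern - Ridge - Ivy - Willow - Easton - Milton: 17+25+10+18+4+27 = 101
Milton - Fern - Willow - Easton - Ridge - Ivy - Milton: 17+6+4+15+10+22 = 74
Milton - Fern - Willow - Easton - Ivy - Ridge - Milton: 17+6+4+14+10+24 = 75
… (46 more)
The minimum is 74.
One optimal route: Milton → Fern → Willow → Easton → Ridge → Ivy → Milton (or its reverse).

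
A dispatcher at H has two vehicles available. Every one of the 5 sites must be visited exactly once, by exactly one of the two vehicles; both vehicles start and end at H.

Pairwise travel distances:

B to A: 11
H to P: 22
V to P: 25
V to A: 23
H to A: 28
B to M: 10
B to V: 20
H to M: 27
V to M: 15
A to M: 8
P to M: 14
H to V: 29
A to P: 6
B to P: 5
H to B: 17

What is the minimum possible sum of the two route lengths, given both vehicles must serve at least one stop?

There are 2^4 − 1 = 15 ways to divide the 5 stops into two non-empty groups. For each, the best each vehicle can do is its own shortest tour through its group:
  {B} + {V, A, P, M}: 34 + 80 = 114
  {V} + {B, A, P, M}: 58 + 63 = 121
  {B, V} + {A, P, M}: 66 + 63 = 129
  {A} + {B, V, P, M}: 56 + 80 = 136
  {B, A} + {V, P, M}: 56 + 80 = 136
  {V, A} + {B, P, M}: 80 + 63 = 143
  … (15 splits in total)
Best: vehicle 1 H → B → H = 34; vehicle 2 H → V → M → A → P → H = 80; combined 114.

114 — the smallest possible combined total.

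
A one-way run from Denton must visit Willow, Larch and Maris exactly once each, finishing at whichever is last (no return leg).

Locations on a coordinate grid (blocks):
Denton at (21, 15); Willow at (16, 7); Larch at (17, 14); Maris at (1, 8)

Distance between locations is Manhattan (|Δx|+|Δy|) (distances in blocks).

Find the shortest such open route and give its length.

Shortest open route: 29 blocks.

There are 3! = 6 possible orderings.
Denton - Willow - Larch - Maris: 13+8+22 = 43
Denton - Willow - Maris - Larch: 13+16+22 = 51
Denton - Larch - Willow - Maris: 5+8+16 = 29
Denton - Larch - Maris - Willow: 5+22+16 = 43
Denton - Maris - Willow - Larch: 27+16+8 = 51
Denton - Maris - Larch - Willow: 27+22+8 = 57
The minimum is 29.
One shortest path: Denton → Larch → Willow → Maris.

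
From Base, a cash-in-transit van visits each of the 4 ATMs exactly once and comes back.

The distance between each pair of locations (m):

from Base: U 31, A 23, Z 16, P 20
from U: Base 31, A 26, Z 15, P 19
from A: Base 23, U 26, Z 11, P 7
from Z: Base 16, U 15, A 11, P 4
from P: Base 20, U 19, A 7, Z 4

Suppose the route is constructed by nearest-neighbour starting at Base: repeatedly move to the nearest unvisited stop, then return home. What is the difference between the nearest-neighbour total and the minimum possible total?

Base: Z=16, P=20, A=23, U=31 ⇒ Z
Z: P=4, A=11, U=15 ⇒ P
P: A=7, U=19 ⇒ A
A: U=26 ⇒ U
NN route Base → Z → P → A → U → Base costs 84.
Optimal: Base → U → Z → P → A → Base costs 80 (by enumerating all 12 distinct tours).
Excess = 84 − 80 = 4.

4 m longer than the optimal tour.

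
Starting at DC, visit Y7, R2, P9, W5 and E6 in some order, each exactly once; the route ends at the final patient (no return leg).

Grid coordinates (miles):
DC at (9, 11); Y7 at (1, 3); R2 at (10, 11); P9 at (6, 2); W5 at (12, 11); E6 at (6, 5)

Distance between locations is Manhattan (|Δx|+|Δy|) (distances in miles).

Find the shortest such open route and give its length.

There are 5! = 120 possible orderings.
DC → Y7 → R2 → P9 → W5 → E6: 16+17+13+15+12 = 73
DC → Y7 → R2 → P9 → E6 → W5: 16+17+13+3+12 = 61
DC → Y7 → R2 → W5 → P9 → E6: 16+17+2+15+3 = 53
DC → Y7 → R2 → W5 → E6 → P9: 16+17+2+12+3 = 50
DC → Y7 → R2 → E6 → P9 → W5: 16+17+10+3+15 = 61
DC → Y7 → R2 → E6 → W5 → P9: 16+17+10+12+15 = 70
DC → Y7 → P9 → R2 → W5 → E6: 16+6+13+2+12 = 49
DC → Y7 → P9 → R2 → E6 → W5: 16+6+13+10+12 = 57
DC → Y7 → P9 → W5 → R2 → E6: 16+6+15+2+10 = 49
DC → Y7 → P9 → W5 → E6 → R2: 16+6+15+12+10 = 59
DC → Y7 → P9 → E6 → R2 → W5: 16+6+3+10+2 = 37
DC → Y7 → P9 → E6 → W5 → R2: 16+6+3+12+2 = 39
DC → Y7 → W5 → R2 → P9 → E6: 16+19+2+13+3 = 53
DC → Y7 → W5 → R2 → E6 → P9: 16+19+2+10+3 = 50
… (106 more)
DC → R2 → W5 → E6 → P9 → Y7: 1+2+12+3+6 = 24  ← best
The minimum is 24.
One shortest path: DC → R2 → W5 → E6 → P9 → Y7.

24 miles — the minimum one-way total.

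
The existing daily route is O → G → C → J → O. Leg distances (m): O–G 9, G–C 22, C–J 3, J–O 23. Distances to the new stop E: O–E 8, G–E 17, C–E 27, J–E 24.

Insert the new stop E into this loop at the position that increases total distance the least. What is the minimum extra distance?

Insertion cost between consecutive stops i–j is d(i,E) + d(E,j) − d(i,j):
  between O and G: 8 + 17 − 9 = 16
  between G and C: 17 + 27 − 22 = 22
  between C and J: 27 + 24 − 3 = 48
  between J and O: 24 + 8 − 23 = 9
Cheapest insertion is between J and O, adding 9.
New total = 57 + 9 = 66.

+9 m — insert E between J and O.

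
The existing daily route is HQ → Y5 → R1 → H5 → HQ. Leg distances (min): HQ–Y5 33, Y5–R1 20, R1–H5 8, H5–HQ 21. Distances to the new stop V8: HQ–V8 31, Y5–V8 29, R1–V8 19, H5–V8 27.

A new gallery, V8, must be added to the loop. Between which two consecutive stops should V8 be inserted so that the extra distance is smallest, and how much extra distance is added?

Adding 27 min by placing V8 on the HQ–Y5 leg.

Insertion cost between consecutive stops i–j is d(i,V8) + d(V8,j) − d(i,j):
  between HQ and Y5: 31 + 29 − 33 = 27
  between Y5 and R1: 29 + 19 − 20 = 28
  between R1 and H5: 19 + 27 − 8 = 38
  between H5 and HQ: 27 + 31 − 21 = 37
Cheapest insertion is between HQ and Y5, adding 27.
New total = 82 + 27 = 109.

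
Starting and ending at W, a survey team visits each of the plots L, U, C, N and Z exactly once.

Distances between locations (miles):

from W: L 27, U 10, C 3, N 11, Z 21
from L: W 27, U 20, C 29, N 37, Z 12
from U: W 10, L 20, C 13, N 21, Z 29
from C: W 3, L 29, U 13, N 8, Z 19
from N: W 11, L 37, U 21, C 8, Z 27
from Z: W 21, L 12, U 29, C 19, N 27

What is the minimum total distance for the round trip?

Minimum total distance: 80 miles.

With 5 stops there are 5!/2 = 60 distinct round trips (a route and its reverse cost the same).
W-L-U-C-N-Z-W: 27+20+13+8+27+21 = 116
W-L-U-C-Z-N-W: 27+20+13+19+27+11 = 117
W-L-U-N-C-Z-W: 27+20+21+8+19+21 = 116
W-L-U-N-Z-C-W: 27+20+21+27+19+3 = 117
W-L-U-Z-C-N-W: 27+20+29+19+8+11 = 114
W-L-U-Z-N-C-W: 27+20+29+27+8+3 = 114
W-L-C-U-N-Z-W: 27+29+13+21+27+21 = 138
W-L-C-U-Z-N-W: 27+29+13+29+27+11 = 136
W-L-C-N-U-Z-W: 27+29+8+21+29+21 = 135
W-L-C-N-Z-U-W: 27+29+8+27+29+10 = 130
W-L-C-Z-U-N-W: 27+29+19+29+21+11 = 136
W-L-C-Z-N-U-W: 27+29+19+27+21+10 = 133
W-L-N-U-C-Z-W: 27+37+21+13+19+21 = 138
W-L-N-U-Z-C-W: 27+37+21+29+19+3 = 136
… (46 more)
W-U-L-Z-C-N-W: 10+20+12+19+8+11 = 80  ← best
The minimum is 80.
One optimal route: W → U → L → Z → C → N → W (or its reverse).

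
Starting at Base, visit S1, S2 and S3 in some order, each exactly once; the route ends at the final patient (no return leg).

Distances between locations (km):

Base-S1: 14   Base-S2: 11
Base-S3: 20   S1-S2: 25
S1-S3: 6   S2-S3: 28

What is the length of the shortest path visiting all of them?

There are 3! = 6 possible orderings.
Base→S1→S2→S3: 14+25+28 = 67
Base→S1→S3→S2: 14+6+28 = 48
Base→S2→S1→S3: 11+25+6 = 42
Base→S2→S3→S1: 11+28+6 = 45
Base→S3→S1→S2: 20+6+25 = 51
Base→S3→S2→S1: 20+28+25 = 73
The minimum is 42.
One shortest path: Base → S2 → S1 → S3.

Shortest open route: 42 km.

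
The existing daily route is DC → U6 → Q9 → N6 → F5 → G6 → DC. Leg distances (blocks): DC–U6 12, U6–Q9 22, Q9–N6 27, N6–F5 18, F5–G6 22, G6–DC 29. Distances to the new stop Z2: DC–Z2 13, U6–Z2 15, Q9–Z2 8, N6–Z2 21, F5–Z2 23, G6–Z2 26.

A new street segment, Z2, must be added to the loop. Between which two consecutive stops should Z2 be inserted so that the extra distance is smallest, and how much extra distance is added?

Minimum extra distance: 1 blocks, inserting Z2 between U6 and Q9.

Insertion cost between consecutive stops i–j is d(i,Z2) + d(Z2,j) − d(i,j):
  between DC and U6: 13 + 15 − 12 = 16
  between U6 and Q9: 15 + 8 − 22 = 1
  between Q9 and N6: 8 + 21 − 27 = 2
  between N6 and F5: 21 + 23 − 18 = 26
  between F5 and G6: 23 + 26 − 22 = 27
  between G6 and DC: 26 + 13 − 29 = 10
Cheapest insertion is between U6 and Q9, adding 1.
New total = 130 + 1 = 131.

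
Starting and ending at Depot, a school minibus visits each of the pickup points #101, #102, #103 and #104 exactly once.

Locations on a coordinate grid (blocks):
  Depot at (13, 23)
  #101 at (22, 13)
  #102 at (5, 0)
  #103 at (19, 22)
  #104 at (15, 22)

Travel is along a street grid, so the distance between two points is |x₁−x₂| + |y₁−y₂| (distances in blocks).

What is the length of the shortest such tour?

Minimum total distance: 80 blocks.

Depot→#101→#102→#103→#104→Depot: 19+30+36+4+3 = 92
Depot→#101→#102→#104→#103→Depot: 19+30+32+4+7 = 92
Depot→#101→#103→#102→#104→Depot: 19+12+36+32+3 = 102
Depot→#101→#103→#104→#102→Depot: 19+12+4+32+31 = 98
Depot→#101→#104→#102→#103→Depot: 19+16+32+36+7 = 110
Depot→#101→#104→#103→#102→Depot: 19+16+4+36+31 = 106
Depot→#102→#101→#103→#104→Depot: 31+30+12+4+3 = 80
Depot→#102→#101→#104→#103→Depot: 31+30+16+4+7 = 88
Depot→#102→#103→#101→#104→Depot: 31+36+12+16+3 = 98
Depot→#102→#104→#101→#103→Depot: 31+32+16+12+7 = 98
Depot→#103→#101→#102→#104→Depot: 7+12+30+32+3 = 84
Depot→#103→#102→#101→#104→Depot: 7+36+30+16+3 = 92
The minimum is 80.
One optimal route: Depot → #102 → #101 → #103 → #104 → Depot (or its reverse).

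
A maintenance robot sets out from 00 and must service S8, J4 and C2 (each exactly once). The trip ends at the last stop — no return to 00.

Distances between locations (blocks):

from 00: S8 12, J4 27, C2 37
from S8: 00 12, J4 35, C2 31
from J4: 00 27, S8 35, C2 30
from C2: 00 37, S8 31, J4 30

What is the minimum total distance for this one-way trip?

73 blocks — the minimum one-way total.

There are 3! = 6 possible orderings.
00→S8→J4→C2: 12+35+30 = 77
00→S8→C2→J4: 12+31+30 = 73
00→J4→S8→C2: 27+35+31 = 93
00→J4→C2→S8: 27+30+31 = 88
00→C2→S8→J4: 37+31+35 = 103
00→C2→J4→S8: 37+30+35 = 102
The minimum is 73.
One shortest path: 00 → S8 → C2 → J4.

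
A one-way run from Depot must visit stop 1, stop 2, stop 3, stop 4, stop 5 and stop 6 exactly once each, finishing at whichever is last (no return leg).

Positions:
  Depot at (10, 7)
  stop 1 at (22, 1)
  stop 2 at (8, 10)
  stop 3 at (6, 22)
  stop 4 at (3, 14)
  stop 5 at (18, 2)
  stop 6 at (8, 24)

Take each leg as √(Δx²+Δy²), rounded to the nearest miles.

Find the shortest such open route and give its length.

There are 6! = 720 possible orderings.
Depot → stop 1 → stop 2 → stop 3 → stop 4 → stop 5 → stop 6: 13+17+12+9+19+24 = 94
Depot → stop 1 → stop 2 → stop 3 → stop 4 → stop 6 → stop 5: 13+17+12+9+11+24 = 86
Depot → stop 1 → stop 2 → stop 3 → stop 5 → stop 4 → stop 6: 13+17+12+23+19+11 = 95
Depot → stop 1 → stop 2 → stop 3 → stop 5 → stop 6 → stop 4: 13+17+12+23+24+11 = 100
Depot → stop 1 → stop 2 → stop 3 → stop 6 → stop 4 → stop 5: 13+17+12+3+11+19 = 75
Depot → stop 1 → stop 2 → stop 3 → stop 6 → stop 5 → stop 4: 13+17+12+3+24+19 = 88
Depot → stop 1 → stop 2 → stop 4 → stop 3 → stop 5 → stop 6: 13+17+6+9+23+24 = 92
Depot → stop 1 → stop 2 → stop 4 → stop 3 → stop 6 → stop 5: 13+17+6+9+3+24 = 72
… (712 more)
Depot → stop 1 → stop 5 → stop 2 → stop 4 → stop 3 → stop 6: 13+4+13+6+9+3 = 48  ← best
The minimum is 48.
One shortest path: Depot → stop 1 → stop 5 → stop 2 → stop 4 → stop 3 → stop 6.

Minimum one-way distance = 48 miles.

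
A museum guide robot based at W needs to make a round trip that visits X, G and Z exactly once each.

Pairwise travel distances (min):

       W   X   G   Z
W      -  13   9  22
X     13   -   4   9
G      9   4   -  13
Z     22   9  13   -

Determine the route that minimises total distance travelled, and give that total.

W - X - G - Z - W: 13+4+13+22 = 52
W - X - Z - G - W: 13+9+13+9 = 44
W - G - X - Z - W: 9+4+9+22 = 44
The minimum is 44.
One optimal route: W → X → Z → G → W (or its reverse).

44 min — the shortest possible round trip.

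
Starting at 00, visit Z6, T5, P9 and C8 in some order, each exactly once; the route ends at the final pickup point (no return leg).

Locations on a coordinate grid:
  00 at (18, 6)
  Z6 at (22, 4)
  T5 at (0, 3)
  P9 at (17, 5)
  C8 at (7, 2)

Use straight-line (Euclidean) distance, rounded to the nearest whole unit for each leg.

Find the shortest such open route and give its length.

26 — the minimum one-way total.

There are 4! = 24 possible orderings.
00 - Z6 - T5 - P9 - C8: 4+22+17+10 = 53
00 - Z6 - T5 - C8 - P9: 4+22+7+10 = 43
00 - Z6 - P9 - T5 - C8: 4+5+17+7 = 33
00 - Z6 - P9 - C8 - T5: 4+5+10+7 = 26
00 - Z6 - C8 - T5 - P9: 4+15+7+17 = 43
00 - Z6 - C8 - P9 - T5: 4+15+10+17 = 46
00 - T5 - Z6 - P9 - C8: 18+22+5+10 = 55
00 - T5 - Z6 - C8 - P9: 18+22+15+10 = 65
00 - T5 - P9 - Z6 - C8: 18+17+5+15 = 55
00 - T5 - P9 - C8 - Z6: 18+17+10+15 = 60
00 - T5 - C8 - Z6 - P9: 18+7+15+5 = 45
00 - T5 - C8 - P9 - Z6: 18+7+10+5 = 40
00 - P9 - Z6 - T5 - C8: 1+5+22+7 = 35
00 - P9 - Z6 - C8 - T5: 1+5+15+7 = 28
… (10 more)
The minimum is 26.
One shortest path: 00 → Z6 → P9 → C8 → T5.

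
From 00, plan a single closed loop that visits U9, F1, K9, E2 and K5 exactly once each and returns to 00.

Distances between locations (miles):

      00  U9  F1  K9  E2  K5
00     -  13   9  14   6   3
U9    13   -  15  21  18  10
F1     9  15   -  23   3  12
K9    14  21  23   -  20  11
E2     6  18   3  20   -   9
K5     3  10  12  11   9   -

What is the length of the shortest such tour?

59 miles — the shortest possible round trip.

00 → U9 → F1 → K9 → E2 → K5 → 00: 13+15+23+20+9+3 = 83
00 → U9 → F1 → K9 → K5 → E2 → 00: 13+15+23+11+9+6 = 77
00 → U9 → F1 → E2 → K9 → K5 → 00: 13+15+3+20+11+3 = 65
00 → U9 → F1 → E2 → K5 → K9 → 00: 13+15+3+9+11+14 = 65
00 → U9 → F1 → K5 → K9 → E2 → 00: 13+15+12+11+20+6 = 77
00 → U9 → F1 → K5 → E2 → K9 → 00: 13+15+12+9+20+14 = 83
00 → U9 → K9 → F1 → E2 → K5 → 00: 13+21+23+3+9+3 = 72
00 → U9 → K9 → F1 → K5 → E2 → 00: 13+21+23+12+9+6 = 84
00 → U9 → K9 → E2 → F1 → K5 → 00: 13+21+20+3+12+3 = 72
00 → U9 → K9 → E2 → K5 → F1 → 00: 13+21+20+9+12+9 = 84
00 → U9 → K9 → K5 → F1 → E2 → 00: 13+21+11+12+3+6 = 66
00 → U9 → K9 → K5 → E2 → F1 → 00: 13+21+11+9+3+9 = 66
00 → U9 → E2 → F1 → K9 → K5 → 00: 13+18+3+23+11+3 = 71
00 → U9 → E2 → F1 → K5 → K9 → 00: 13+18+3+12+11+14 = 71
… (46 more)
00 → K9 → K5 → U9 → F1 → E2 → 00: 14+11+10+15+3+6 = 59  ← best
The minimum is 59.
One optimal route: 00 → K9 → K5 → U9 → F1 → E2 → 00 (or its reverse).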